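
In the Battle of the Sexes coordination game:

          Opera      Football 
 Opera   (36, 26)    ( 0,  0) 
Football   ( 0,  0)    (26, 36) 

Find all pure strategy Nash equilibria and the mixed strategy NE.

Pure NE: (Opera, Opera) and (Football, Football); Mixed NE: p = 0.5806, q = 0.4194

Work:
Check pure NE:
(Opera, Opera): (36, 26) - no unilateral deviation beneficial
(Football, Football): (26, 36) - no unilateral deviation beneficial
Mixed NE: P1 plays Opera with p = 0.5806, P2 plays Opera with q = 0.4194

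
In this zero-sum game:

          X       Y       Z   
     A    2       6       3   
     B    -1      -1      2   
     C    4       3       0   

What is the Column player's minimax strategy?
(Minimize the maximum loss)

Column should play Z, value = 3

Work:
Column player minimizes Row's maximum payoff:
Column X: max payoff to Row = 4
Column Y: max payoff to Row = 6
Column Z: max payoff to Row = 3
Minimum is 3, achieved by column Z.
Minimax strategy: Z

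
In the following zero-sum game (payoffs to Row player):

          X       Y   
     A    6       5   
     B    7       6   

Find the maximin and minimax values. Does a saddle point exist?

Maximin = 6, Minimax = 6, Saddle: True

Work:
Row minimums: [5, 6] → maximin = 6
Column maximums: [7, 6] → minimax = 6
Saddle point exists! Game value = 6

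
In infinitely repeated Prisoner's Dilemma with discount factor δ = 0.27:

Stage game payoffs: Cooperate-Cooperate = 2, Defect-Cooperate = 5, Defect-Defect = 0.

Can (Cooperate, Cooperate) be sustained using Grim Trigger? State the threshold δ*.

δ* = 0.6; since δ = 0.27 < 0.6, cooperation cannot be sustained

Work:
For Grim Trigger:
Cooperate forever: 2/(1-δ)
Defect then punished: 5 + 0·δ/(1-δ)
Need: 2/(1-δ) ≥ 5 + 0·δ/(1-δ)
Solving: δ ≥ (T-R)/(T-P) = (5-2)/(5-0) = 0.6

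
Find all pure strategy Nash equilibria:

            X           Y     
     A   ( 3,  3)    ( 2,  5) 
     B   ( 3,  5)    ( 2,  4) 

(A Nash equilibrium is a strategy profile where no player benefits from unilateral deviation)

Nash equilibrium: (A, Y), (B, X)

Work:
Best responses:
  P1 vs X: payoffs [3, 3] → best response A/B (payoff 3)
  P1 vs Y: payoffs [2, 2] → best response A/B (payoff 2)
  P2 vs A: payoffs [3, 5] → best response Y (payoff 5)
  P2 vs B: payoffs [5, 4] → best response X (payoff 5)
Mutual best responses: (A,Y), (B,X) → Nash equilibria.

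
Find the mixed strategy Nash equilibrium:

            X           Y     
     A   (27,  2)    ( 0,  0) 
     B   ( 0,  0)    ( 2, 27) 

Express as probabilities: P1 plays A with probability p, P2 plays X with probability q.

p = 0.931, q = 0.069

Work:
Find probabilities that make opponent indifferent:
P2 chooses q to make P1 indifferent between A and B
P1 chooses p to make P2 indifferent between X and Y
Mixed NE: P1 plays (A: 0.931, B: 0.069), P2 plays (X: 0.069, Y: 0.931)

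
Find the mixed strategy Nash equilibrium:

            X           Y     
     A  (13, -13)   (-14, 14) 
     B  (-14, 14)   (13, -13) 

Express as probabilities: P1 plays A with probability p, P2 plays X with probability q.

p = 0.5, q = 0.5

Work:
Find probabilities that make opponent indifferent:
P2 chooses q to make P1 indifferent between A and B
P1 chooses p to make P2 indifferent between X and Y
Mixed NE: P1 plays (A: 0.5, B: 0.5), P2 plays (X: 0.5, Y: 0.5)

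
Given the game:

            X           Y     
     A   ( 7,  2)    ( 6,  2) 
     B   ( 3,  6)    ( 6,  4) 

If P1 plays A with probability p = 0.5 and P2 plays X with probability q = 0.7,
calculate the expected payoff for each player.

E[P1] = 5.3, E[P2] = 3.7

Work:
E[P1] = p·q·π₁(A,X) + p·(1-q)·π₁(A,Y) + (1-p)·q·π₁(B,X) + (1-p)·(1-q)·π₁(B,Y)
= 0.5·0.7·7 + 0.5·0.3·6 + 0.5·0.7·3 + 0.5·0.3·6
= 5.3

E[P2] = 3.7 (similar calculation)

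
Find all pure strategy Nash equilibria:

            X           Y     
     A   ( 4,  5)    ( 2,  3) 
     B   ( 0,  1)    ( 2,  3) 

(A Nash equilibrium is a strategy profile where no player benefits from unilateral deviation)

Nash equilibrium: (A, X), (B, Y)

Work:
Best responses:
  P1 vs X: payoffs [4, 0] → best response A (payoff 4)
  P1 vs Y: payoffs [2, 2] → best response A/B (payoff 2)
  P2 vs A: payoffs [5, 3] → best response X (payoff 5)
  P2 vs B: payoffs [1, 3] → best response Y (payoff 3)
Mutual best responses: (A,X), (B,Y) → Nash equilibria.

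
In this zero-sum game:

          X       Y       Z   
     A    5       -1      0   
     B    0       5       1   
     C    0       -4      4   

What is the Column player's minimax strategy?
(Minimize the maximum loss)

Column should play Z, value = 4

Work:
Column player minimizes Row's maximum payoff:
Column X: max payoff to Row = 5
Column Y: max payoff to Row = 5
Column Z: max payoff to Row = 4
Minimum is 4, achieved by column Z.
Minimax strategy: Z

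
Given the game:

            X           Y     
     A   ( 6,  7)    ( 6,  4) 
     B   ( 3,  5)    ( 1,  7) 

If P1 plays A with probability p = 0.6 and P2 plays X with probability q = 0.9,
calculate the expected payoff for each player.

E[P1] = 4.72, E[P2] = 6.1

Work:
E[P1] = p·q·π₁(A,X) + p·(1-q)·π₁(A,Y) + (1-p)·q·π₁(B,X) + (1-p)·(1-q)·π₁(B,Y)
= 0.6·0.9·6 + 0.6·0.1·6 + 0.4·0.9·3 + 0.4·0.1·1
= 4.72

E[P2] = 6.1 (similar calculation)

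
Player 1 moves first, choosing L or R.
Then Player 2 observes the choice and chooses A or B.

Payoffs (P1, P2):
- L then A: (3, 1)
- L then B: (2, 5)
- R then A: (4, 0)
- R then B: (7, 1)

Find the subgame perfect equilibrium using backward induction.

P1 plays R, P2 plays B after L and B after R; Payoff (7, 1)

Work:
Backward induction:
After L: P2 chooses B → P1 gets 2
After R: P2 chooses B → P1 gets 7
P1 chooses R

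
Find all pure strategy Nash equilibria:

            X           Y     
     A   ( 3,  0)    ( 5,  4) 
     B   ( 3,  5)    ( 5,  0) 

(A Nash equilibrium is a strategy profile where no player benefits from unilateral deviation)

Nash equilibrium: (A, Y), (B, X)

Work:
Best responses:
  P1 vs X: payoffs [3, 3] → best response A/B (payoff 3)
  P1 vs Y: payoffs [5, 5] → best response A/B (payoff 5)
  P2 vs A: payoffs [0, 4] → best response Y (payoff 4)
  P2 vs B: payoffs [5, 0] → best response X (payoff 5)
Mutual best responses: (A,Y), (B,X) → Nash equilibria.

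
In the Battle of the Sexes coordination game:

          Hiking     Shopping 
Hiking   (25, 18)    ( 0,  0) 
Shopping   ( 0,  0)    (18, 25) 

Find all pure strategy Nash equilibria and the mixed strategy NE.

Pure NE: (Hiking, Hiking) and (Shopping, Shopping); Mixed NE: p = 0.5814, q = 0.4186

Work:
Check pure NE:
(Hiking, Hiking): (25, 18) - no unilateral deviation beneficial
(Shopping, Shopping): (18, 25) - no unilateral deviation beneficial
Mixed NE: P1 plays Hiking with p = 0.5814, P2 plays Hiking with q = 0.4186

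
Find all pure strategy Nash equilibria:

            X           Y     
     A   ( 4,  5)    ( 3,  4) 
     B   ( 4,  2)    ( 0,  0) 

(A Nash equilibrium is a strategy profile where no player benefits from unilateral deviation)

Nash equilibrium: (A, X), (B, X)

Work:
Best responses:
  P1 vs X: payoffs [4, 4] → best response A/B (payoff 4)
  P1 vs Y: payoffs [3, 0] → best response A (payoff 3)
  P2 vs A: payoffs [5, 4] → best response X (payoff 5)
  P2 vs B: payoffs [2, 0] → best response X (payoff 2)
Mutual best responses: (A,X), (B,X) → Nash equilibria.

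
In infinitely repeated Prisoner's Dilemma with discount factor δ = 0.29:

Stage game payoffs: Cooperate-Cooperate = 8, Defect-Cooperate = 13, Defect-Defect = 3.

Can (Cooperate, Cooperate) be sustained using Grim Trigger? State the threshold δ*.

δ* = 0.5; since δ = 0.29 < 0.5, cooperation cannot be sustained

Work:
For Grim Trigger:
Cooperate forever: 8/(1-δ)
Defect then punished: 13 + 3·δ/(1-δ)
Need: 8/(1-δ) ≥ 13 + 3·δ/(1-δ)
Solving: δ ≥ (T-R)/(T-P) = (13-8)/(13-3) = 0.5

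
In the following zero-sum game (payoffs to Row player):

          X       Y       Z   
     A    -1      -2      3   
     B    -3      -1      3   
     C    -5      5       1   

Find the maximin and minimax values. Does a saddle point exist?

Maximin = -2, Minimax = -1, Saddle: False

Work:
Row minimums: [-2, -3, -5] → maximin = -2
Column maximums: [-1, 5, 3] → minimax = -1
No saddle point (maximin ≠ minimax). Mixed strategy needed.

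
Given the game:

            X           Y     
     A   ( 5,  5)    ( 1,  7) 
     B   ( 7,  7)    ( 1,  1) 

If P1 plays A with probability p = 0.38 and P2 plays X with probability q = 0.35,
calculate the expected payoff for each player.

E[P1] = 2.834, E[P2] = 4.316

Work:
E[P1] = p·q·π₁(A,X) + p·(1-q)·π₁(A,Y) + (1-p)·q·π₁(B,X) + (1-p)·(1-q)·π₁(B,Y)
= 0.38·0.35·5 + 0.38·0.65·1 + 0.62·0.35·7 + 0.62·0.65·1
= 2.834

E[P2] = 4.316 (similar calculation)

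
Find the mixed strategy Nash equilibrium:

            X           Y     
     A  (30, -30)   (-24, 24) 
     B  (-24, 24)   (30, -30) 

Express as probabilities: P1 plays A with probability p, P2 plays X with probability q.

p = 0.5, q = 0.5

Work:
Find probabilities that make opponent indifferent:
P2 chooses q to make P1 indifferent between A and B
P1 chooses p to make P2 indifferent between X and Y
Mixed NE: P1 plays (A: 0.5, B: 0.5), P2 plays (X: 0.5, Y: 0.5)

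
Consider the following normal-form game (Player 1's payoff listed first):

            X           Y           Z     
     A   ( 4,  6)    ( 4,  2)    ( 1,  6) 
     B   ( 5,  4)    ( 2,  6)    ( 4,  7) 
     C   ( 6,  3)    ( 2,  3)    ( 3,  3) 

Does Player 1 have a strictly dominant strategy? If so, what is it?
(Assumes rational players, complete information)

No strictly dominant strategy exists for Player 1

Work:
A strategy strictly dominates another if it gives a strictly higher payoff against every opponent action. Compare each pair of P1's strategies column-by-column:
  A vs B: [4 vs 5, 4 vs 2, 1 vs 4] → A does not strictly dominate B (column X: 4 ≤ 5)
  A vs C: [4 vs 6, 4 vs 2, 1 vs 3] → A does not strictly dominate C (column X: 4 ≤ 6)
  B vs A: [5 vs 4, 2 vs 4, 4 vs 1] → B does not strictly dominate A (column Y: 2 ≤ 4)
  B vs C: [5 vs 6, 2 vs 2, 4 vs 3] → B does not strictly dominate C (column X: 5 ≤ 6)
  C vs A: [6 vs 4, 2 vs 4, 3 vs 1] → C does not strictly dominate A (column Y: 2 ≤ 4)
  C vs B: [6 vs 5, 2 vs 2, 3 vs 4] → C does not strictly dominate B (column Y: 2 ≤ 2)
No single strategy strictly dominates all others → no strictly dominant strategy.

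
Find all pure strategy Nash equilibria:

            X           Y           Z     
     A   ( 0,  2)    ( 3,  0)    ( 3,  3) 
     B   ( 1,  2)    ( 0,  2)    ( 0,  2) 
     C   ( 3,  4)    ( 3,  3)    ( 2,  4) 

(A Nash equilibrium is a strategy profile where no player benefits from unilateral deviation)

Nash equilibrium: (A, Z), (C, X)

Work:
Best responses:
  P1 vs X: payoffs [0, 1, 3] → best response C (payoff 3)
  P1 vs Y: payoffs [3, 0, 3] → best response A/C (payoff 3)
  P1 vs Z: payoffs [3, 0, 2] → best response A (payoff 3)
  P2 vs A: payoffs [2, 0, 3] → best response Z (payoff 3)
  P2 vs B: payoffs [2, 2, 2] → best response X/Y/Z (payoff 2)
  P2 vs C: payoffs [4, 3, 4] → best response X/Z (payoff 4)
Mutual best responses: (A,Z), (C,X) → Nash equilibria.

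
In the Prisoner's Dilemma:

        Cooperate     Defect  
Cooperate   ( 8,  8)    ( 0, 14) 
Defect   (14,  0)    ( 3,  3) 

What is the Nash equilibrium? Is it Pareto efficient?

(Defect, Defect) is NE; not Pareto efficient

Work:
Defect dominates Cooperate for both players:
If P2 cooperates: Defect (14) > Cooperate (8)
If P2 defects: Defect (3) > Cooperate (0)
NE: (Defect, Defect) with payoff (3, 3)
But (Cooperate, Cooperate) = (8, 8) Pareto dominates (3, 3)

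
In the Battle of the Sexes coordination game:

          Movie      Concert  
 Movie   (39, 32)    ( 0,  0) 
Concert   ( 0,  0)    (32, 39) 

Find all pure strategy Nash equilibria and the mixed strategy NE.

Pure NE: (Movie, Movie) and (Concert, Concert); Mixed NE: p = 0.5493, q = 0.4507

Work:
Check pure NE:
(Movie, Movie): (39, 32) - no unilateral deviation beneficial
(Concert, Concert): (32, 39) - no unilateral deviation beneficial
Mixed NE: P1 plays Movie with p = 0.5493, P2 plays Movie with q = 0.4507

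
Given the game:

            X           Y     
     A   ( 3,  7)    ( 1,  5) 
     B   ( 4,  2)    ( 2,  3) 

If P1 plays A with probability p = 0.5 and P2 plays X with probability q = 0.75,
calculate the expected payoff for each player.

E[P1] = 3.0, E[P2] = 4.375

Work:
E[P1] = p·q·π₁(A,X) + p·(1-q)·π₁(A,Y) + (1-p)·q·π₁(B,X) + (1-p)·(1-q)·π₁(B,Y)
= 0.5·0.75·3 + 0.5·0.25·1 + 0.5·0.75·4 + 0.5·0.25·2
= 3.0

E[P2] = 4.375 (similar calculation)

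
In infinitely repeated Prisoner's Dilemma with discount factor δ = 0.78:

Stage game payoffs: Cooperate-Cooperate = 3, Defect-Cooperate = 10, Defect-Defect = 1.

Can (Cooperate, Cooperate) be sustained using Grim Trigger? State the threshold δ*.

δ* = 0.7778; since δ = 0.78 ≥ 0.7778, cooperation can be sustained

Work:
For Grim Trigger:
Cooperate forever: 3/(1-δ)
Defect then punished: 10 + 1·δ/(1-δ)
Need: 3/(1-δ) ≥ 10 + 1·δ/(1-δ)
Solving: δ ≥ (T-R)/(T-P) = (10-3)/(10-1) = 0.7778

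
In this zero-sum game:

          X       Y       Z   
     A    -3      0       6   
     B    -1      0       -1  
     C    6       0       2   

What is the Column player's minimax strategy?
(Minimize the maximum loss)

Column should play Y, value = 0

Work:
Column player minimizes Row's maximum payoff:
Column X: max payoff to Row = 6
Column Y: max payoff to Row = 0
Column Z: max payoff to Row = 6
Minimum is 0, achieved by column Y.
Minimax strategy: Y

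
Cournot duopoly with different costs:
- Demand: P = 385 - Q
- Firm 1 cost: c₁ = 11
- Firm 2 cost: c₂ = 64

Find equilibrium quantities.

q₁* = 142.33, q₂* = 89.33

Work:
Reaction: q₁ = (385 - 11 - q₂)/2
Reaction: q₂ = (385 - 64 - q₁)/2
Solve simultaneously:
q₁* = (385 - 2×11 + 64)/3 = 142.33
q₂* = (385 - 2×64 + 11)/3 = 89.33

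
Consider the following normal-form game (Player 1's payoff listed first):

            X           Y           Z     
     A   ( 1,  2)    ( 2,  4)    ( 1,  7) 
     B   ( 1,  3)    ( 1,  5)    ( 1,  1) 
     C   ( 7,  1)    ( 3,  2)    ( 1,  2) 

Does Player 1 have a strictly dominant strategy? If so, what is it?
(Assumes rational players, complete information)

No strictly dominant strategy exists for Player 1

Work:
A strategy strictly dominates another if it gives a strictly higher payoff against every opponent action. Compare each pair of P1's strategies column-by-column:
  A vs B: [1 vs 1, 2 vs 1, 1 vs 1] → A does not strictly dominate B (column X: 1 ≤ 1)
  A vs C: [1 vs 7, 2 vs 3, 1 vs 1] → A does not strictly dominate C (column X: 1 ≤ 7)
  B vs A: [1 vs 1, 1 vs 2, 1 vs 1] → B does not strictly dominate A (column X: 1 ≤ 1)
  B vs C: [1 vs 7, 1 vs 3, 1 vs 1] → B does not strictly dominate C (column X: 1 ≤ 7)
  C vs A: [7 vs 1, 3 vs 2, 1 vs 1] → C does not strictly dominate A (column Z: 1 ≤ 1)
  C vs B: [7 vs 1, 3 vs 1, 1 vs 1] → C does not strictly dominate B (column Z: 1 ≤ 1)
No single strategy strictly dominates all others → no strictly dominant strategy.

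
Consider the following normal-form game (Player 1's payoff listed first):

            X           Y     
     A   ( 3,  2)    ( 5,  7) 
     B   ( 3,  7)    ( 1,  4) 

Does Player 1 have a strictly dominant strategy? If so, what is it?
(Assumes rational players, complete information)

No strictly dominant strategy exists for Player 1

Work:
A strategy strictly dominates another if it gives a strictly higher payoff against every opponent action. Compare each pair of P1's strategies column-by-column:
  A vs B: [3 vs 3, 5 vs 1] → A does not strictly dominate B (column X: 3 ≤ 3)
  B vs A: [3 vs 3, 1 vs 5] → B does not strictly dominate A (column X: 3 ≤ 3)
No single strategy strictly dominates all others → no strictly dominant strategy.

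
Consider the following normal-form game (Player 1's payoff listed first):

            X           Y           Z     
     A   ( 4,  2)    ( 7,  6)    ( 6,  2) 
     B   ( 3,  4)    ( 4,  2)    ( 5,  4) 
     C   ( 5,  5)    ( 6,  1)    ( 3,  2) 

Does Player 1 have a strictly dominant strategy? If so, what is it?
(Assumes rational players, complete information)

No strictly dominant strategy exists for Player 1

Work:
A strategy strictly dominates another if it gives a strictly higher payoff against every opponent action. Compare each pair of P1's strategies column-by-column:
  A vs B: [4 vs 3, 7 vs 4, 6 vs 5] → A strictly dominates B
  A vs C: [4 vs 5, 7 vs 6, 6 vs 3] → A does not strictly dominate C (column X: 4 ≤ 5)
  B vs A: [3 vs 4, 4 vs 7, 5 vs 6] → B does not strictly dominate A (column X: 3 ≤ 4)
  B vs C: [3 vs 5, 4 vs 6, 5 vs 3] → B does not strictly dominate C (column X: 3 ≤ 5)
  C vs A: [5 vs 4, 6 vs 7, 3 vs 6] → C does not strictly dominate A (column Y: 6 ≤ 7)
  C vs B: [5 vs 3, 6 vs 4, 3 vs 5] → C does not strictly dominate B (column Z: 3 ≤ 5)
No single strategy strictly dominates all others → no strictly dominant strategy.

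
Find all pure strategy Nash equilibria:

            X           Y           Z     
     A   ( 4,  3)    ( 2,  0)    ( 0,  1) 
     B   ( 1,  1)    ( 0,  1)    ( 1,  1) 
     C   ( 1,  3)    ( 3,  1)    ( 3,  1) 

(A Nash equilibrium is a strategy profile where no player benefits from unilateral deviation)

Nash equilibrium: (A, X)

Work:
Best responses:
  P1 vs X: payoffs [4, 1, 1] → best response A (payoff 4)
  P1 vs Y: payoffs [2, 0, 3] → best response C (payoff 3)
  P1 vs Z: payoffs [0, 1, 3] → best response C (payoff 3)
  P2 vs A: payoffs [3, 0, 1] → best response X (payoff 3)
  P2 vs B: payoffs [1, 1, 1] → best response X/Y/Z (payoff 1)
  P2 vs C: payoffs [3, 1, 1] → best response X (payoff 3)
Mutual best responses: (A,X) → Nash equilibria.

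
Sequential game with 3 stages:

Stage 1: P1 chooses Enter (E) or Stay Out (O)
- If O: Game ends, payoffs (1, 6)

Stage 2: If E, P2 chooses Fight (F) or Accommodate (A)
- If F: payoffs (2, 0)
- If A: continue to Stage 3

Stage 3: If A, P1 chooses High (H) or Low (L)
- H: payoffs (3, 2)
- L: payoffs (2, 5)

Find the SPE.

SPE: (E, A, H); Outcome (3, 2)

Work:
Stage 3: P1 chooses H (3 vs 2)
Stage 2: P2: F->0, A->2 (anticipating H). Choose A
Stage 1: P1: O->1, E->3 (anticipating A, H). Choose E
SPE path: E -> A -> H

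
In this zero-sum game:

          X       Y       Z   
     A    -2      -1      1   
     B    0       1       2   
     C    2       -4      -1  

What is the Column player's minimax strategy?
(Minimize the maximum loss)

Column should play Y, value = 1

Work:
Column player minimizes Row's maximum payoff:
Column X: max payoff to Row = 2
Column Y: max payoff to Row = 1
Column Z: max payoff to Row = 2
Minimum is 1, achieved by column Y.
Minimax strategy: Y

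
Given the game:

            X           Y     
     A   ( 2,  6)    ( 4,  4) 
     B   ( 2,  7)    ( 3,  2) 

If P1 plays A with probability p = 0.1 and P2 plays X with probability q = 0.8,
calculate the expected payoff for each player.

E[P1] = 2.22, E[P2] = 5.96

Work:
E[P1] = p·q·π₁(A,X) + p·(1-q)·π₁(A,Y) + (1-p)·q·π₁(B,X) + (1-p)·(1-q)·π₁(B,Y)
= 0.1·0.8·2 + 0.1·0.2·4 + 0.9·0.8·2 + 0.9·0.2·3
= 2.22

E[P2] = 5.96 (similar calculation)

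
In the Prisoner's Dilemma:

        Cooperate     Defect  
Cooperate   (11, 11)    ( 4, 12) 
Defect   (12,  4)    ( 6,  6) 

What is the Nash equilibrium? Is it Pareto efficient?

(Defect, Defect) is NE; not Pareto efficient

Work:
Defect dominates Cooperate for both players:
If P2 cooperates: Defect (12) > Cooperate (11)
If P2 defects: Defect (6) > Cooperate (4)
NE: (Defect, Defect) with payoff (6, 6)
But (Cooperate, Cooperate) = (11, 11) Pareto dominates (6, 6)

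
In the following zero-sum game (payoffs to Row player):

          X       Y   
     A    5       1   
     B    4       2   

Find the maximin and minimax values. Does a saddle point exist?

Maximin = 2, Minimax = 2, Saddle: True

Work:
Row minimums: [1, 2] → maximin = 2
Column maximums: [5, 2] → minimax = 2
Saddle point exists! Game value = 2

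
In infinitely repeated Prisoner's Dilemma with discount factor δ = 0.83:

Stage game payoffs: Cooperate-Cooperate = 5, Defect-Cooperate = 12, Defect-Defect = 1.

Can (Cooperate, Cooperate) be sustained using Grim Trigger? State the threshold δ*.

δ* = 0.6364; since δ = 0.83 ≥ 0.6364, cooperation can be sustained

Work:
For Grim Trigger:
Cooperate forever: 5/(1-δ)
Defect then punished: 12 + 1·δ/(1-δ)
Need: 5/(1-δ) ≥ 12 + 1·δ/(1-δ)
Solving: δ ≥ (T-R)/(T-P) = (12-5)/(12-1) = 0.6364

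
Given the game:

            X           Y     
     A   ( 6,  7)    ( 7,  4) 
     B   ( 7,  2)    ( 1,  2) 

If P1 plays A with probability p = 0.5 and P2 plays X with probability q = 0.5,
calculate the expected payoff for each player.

E[P1] = 5.25, E[P2] = 3.75

Work:
E[P1] = p·q·π₁(A,X) + p·(1-q)·π₁(A,Y) + (1-p)·q·π₁(B,X) + (1-p)·(1-q)·π₁(B,Y)
= 0.5·0.5·6 + 0.5·0.5·7 + 0.5·0.5·7 + 0.5·0.5·1
= 5.25

E[P2] = 3.75 (similar calculation)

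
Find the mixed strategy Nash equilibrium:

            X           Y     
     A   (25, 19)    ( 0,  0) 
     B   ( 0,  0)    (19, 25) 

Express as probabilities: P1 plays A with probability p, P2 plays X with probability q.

p = 0.5682, q = 0.4318

Work:
Find probabilities that make opponent indifferent:
P2 chooses q to make P1 indifferent between A and B
P1 chooses p to make P2 indifferent between X and Y
Mixed NE: P1 plays (A: 0.5682, B: 0.4318), P2 plays (X: 0.4318, Y: 0.5682)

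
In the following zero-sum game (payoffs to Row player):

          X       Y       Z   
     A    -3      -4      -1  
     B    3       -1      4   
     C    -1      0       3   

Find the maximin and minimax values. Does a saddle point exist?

Maximin = -1, Minimax = 0, Saddle: False

Work:
Row minimums: [-4, -1, -1] → maximin = -1
Column maximums: [3, 0, 4] → minimax = 0
No saddle point (maximin ≠ minimax). Mixed strategy needed.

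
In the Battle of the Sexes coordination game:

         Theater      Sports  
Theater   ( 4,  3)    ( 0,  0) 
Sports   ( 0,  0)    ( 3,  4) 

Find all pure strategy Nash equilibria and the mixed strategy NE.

Pure NE: (Theater, Theater) and (Sports, Sports); Mixed NE: p = 0.5714, q = 0.4286

Work:
Check pure NE:
(Theater, Theater): (4, 3) - no unilateral deviation beneficial
(Sports, Sports): (3, 4) - no unilateral deviation beneficial
Mixed NE: P1 plays Theater with p = 0.5714, P2 plays Theater with q = 0.4286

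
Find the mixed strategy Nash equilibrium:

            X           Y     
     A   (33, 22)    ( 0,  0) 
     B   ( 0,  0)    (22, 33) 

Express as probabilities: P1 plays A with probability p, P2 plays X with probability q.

p = 0.6, q = 0.4

Work:
Find probabilities that make opponent indifferent:
P2 chooses q to make P1 indifferent between A and B
P1 chooses p to make P2 indifferent between X and Y
Mixed NE: P1 plays (A: 0.6, B: 0.4), P2 plays (X: 0.4, Y: 0.6)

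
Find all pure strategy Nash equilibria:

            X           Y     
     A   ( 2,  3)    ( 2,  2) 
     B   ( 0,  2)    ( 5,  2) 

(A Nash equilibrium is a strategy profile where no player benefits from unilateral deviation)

Nash equilibrium: (A, X), (B, Y)

Work:
Best responses:
  P1 vs X: payoffs [2, 0] → best response A (payoff 2)
  P1 vs Y: payoffs [2, 5] → best response B (payoff 5)
  P2 vs A: payoffs [3, 2] → best response X (payoff 3)
  P2 vs B: payoffs [2, 2] → best response X/Y (payoff 2)
Mutual best responses: (A,X), (B,Y) → Nash equilibria.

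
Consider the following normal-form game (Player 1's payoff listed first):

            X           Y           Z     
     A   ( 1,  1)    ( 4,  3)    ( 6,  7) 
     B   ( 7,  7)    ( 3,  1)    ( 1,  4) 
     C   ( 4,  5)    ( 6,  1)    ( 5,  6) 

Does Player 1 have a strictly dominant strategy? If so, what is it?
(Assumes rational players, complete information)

No strictly dominant strategy exists for Player 1

Work:
A strategy strictly dominates another if it gives a strictly higher payoff against every opponent action. Compare each pair of P1's strategies column-by-column:
  A vs B: [1 vs 7, 4 vs 3, 6 vs 1] → A does not strictly dominate B (column X: 1 ≤ 7)
  A vs C: [1 vs 4, 4 vs 6, 6 vs 5] → A does not strictly dominate C (column X: 1 ≤ 4)
  B vs A: [7 vs 1, 3 vs 4, 1 vs 6] → B does not strictly dominate A (column Y: 3 ≤ 4)
  B vs C: [7 vs 4, 3 vs 6, 1 vs 5] → B does not strictly dominate C (column Y: 3 ≤ 6)
  C vs A: [4 vs 1, 6 vs 4, 5 vs 6] → C does not strictly dominate A (column Z: 5 ≤ 6)
  C vs B: [4 vs 7, 6 vs 3, 5 vs 1] → C does not strictly dominate B (column X: 4 ≤ 7)
No single strategy strictly dominates all others → no strictly dominant strategy.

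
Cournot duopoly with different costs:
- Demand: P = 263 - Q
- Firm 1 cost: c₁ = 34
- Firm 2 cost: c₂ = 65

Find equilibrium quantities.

q₁* = 86.67, q₂* = 55.67

Work:
Reaction: q₁ = (263 - 34 - q₂)/2
Reaction: q₂ = (263 - 65 - q₁)/2
Solve simultaneously:
q₁* = (263 - 2×34 + 65)/3 = 86.67
q₂* = (263 - 2×65 + 34)/3 = 55.67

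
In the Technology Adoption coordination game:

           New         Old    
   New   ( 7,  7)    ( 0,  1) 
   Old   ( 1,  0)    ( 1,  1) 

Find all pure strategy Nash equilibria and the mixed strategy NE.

Pure NE: (New, New) and (Old, Old); Mixed NE: p = 0.1429, q = 0.1429

Work:
Check pure NE:
(New, New): (7, 7) - no unilateral deviation beneficial
(Old, Old): (1, 1) - no unilateral deviation beneficial
Mixed NE: P1 plays New with p = 0.1429, P2 plays New with q = 0.1429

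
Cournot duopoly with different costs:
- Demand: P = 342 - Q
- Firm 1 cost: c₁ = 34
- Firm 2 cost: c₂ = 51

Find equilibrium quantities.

q₁* = 108.33, q₂* = 91.33

Work:
Reaction: q₁ = (342 - 34 - q₂)/2
Reaction: q₂ = (342 - 51 - q₁)/2
Solve simultaneously:
q₁* = (342 - 2×34 + 51)/3 = 108.33
q₂* = (342 - 2×51 + 34)/3 = 91.33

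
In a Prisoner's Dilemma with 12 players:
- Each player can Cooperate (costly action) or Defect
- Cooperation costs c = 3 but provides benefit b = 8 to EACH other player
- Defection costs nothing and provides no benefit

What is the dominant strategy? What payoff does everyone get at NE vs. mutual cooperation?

Dominant: Defect; NE payoff = 0; Coop payoff = 85

Work:
Defect dominates (saves cost c = 3, benefit to others is external)
NE: All defect → everyone gets 0
If all cooperate: each receives (11)×8 - 3 = 85
Social dilemma: 85 > 0 but NE gives 0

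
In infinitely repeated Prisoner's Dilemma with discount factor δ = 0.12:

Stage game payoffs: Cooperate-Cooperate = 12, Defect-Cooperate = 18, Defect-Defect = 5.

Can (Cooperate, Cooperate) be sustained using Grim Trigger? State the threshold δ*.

δ* = 0.4615; since δ = 0.12 < 0.4615, cooperation cannot be sustained

Work:
For Grim Trigger:
Cooperate forever: 12/(1-δ)
Defect then punished: 18 + 5·δ/(1-δ)
Need: 12/(1-δ) ≥ 18 + 5·δ/(1-δ)
Solving: δ ≥ (T-R)/(T-P) = (18-12)/(18-5) = 0.4615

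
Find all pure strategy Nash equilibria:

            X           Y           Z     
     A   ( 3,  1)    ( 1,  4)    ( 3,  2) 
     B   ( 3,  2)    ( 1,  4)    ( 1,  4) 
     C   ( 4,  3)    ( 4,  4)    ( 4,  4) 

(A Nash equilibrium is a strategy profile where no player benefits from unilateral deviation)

Nash equilibrium: (C, Y), (C, Z)

Work:
Best responses:
  P1 vs X: payoffs [3, 3, 4] → best response C (payoff 4)
  P1 vs Y: payoffs [1, 1, 4] → best response C (payoff 4)
  P1 vs Z: payoffs [3, 1, 4] → best response C (payoff 4)
  P2 vs A: payoffs [1, 4, 2] → best response Y (payoff 4)
  P2 vs B: payoffs [2, 4, 4] → best response Y/Z (payoff 4)
  P2 vs C: payoffs [3, 4, 4] → best response Y/Z (payoff 4)
Mutual best responses: (C,Y), (C,Z) → Nash equilibria.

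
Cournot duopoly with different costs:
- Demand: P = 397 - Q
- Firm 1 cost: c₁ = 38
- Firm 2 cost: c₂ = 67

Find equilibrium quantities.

q₁* = 129.33, q₂* = 100.33

Work:
Reaction: q₁ = (397 - 38 - q₂)/2
Reaction: q₂ = (397 - 67 - q₁)/2
Solve simultaneously:
q₁* = (397 - 2×38 + 67)/3 = 129.33
q₂* = (397 - 2×67 + 38)/3 = 100.33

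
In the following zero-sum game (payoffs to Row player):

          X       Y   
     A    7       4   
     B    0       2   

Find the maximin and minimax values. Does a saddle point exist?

Maximin = 4, Minimax = 4, Saddle: True

Work:
Row minimums: [4, 0] → maximin = 4
Column maximums: [7, 4] → minimax = 4
Saddle point exists! Game value = 4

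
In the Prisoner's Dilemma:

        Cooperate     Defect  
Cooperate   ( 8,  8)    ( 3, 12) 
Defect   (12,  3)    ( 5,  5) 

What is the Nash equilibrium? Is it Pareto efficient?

(Defect, Defect) is NE; not Pareto efficient

Work:
Defect dominates Cooperate for both players:
If P2 cooperates: Defect (12) > Cooperate (8)
If P2 defects: Defect (5) > Cooperate (3)
NE: (Defect, Defect) with payoff (5, 5)
But (Cooperate, Cooperate) = (8, 8) Pareto dominates (5, 5)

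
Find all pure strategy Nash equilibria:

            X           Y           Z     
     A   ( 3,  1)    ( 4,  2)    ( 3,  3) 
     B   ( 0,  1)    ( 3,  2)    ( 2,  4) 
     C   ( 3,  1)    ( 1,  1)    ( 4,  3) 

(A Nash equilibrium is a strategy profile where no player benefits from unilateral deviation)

Nash equilibrium: (C, Z)

Work:
Best responses:
  P1 vs X: payoffs [3, 0, 3] → best response A/C (payoff 3)
  P1 vs Y: payoffs [4, 3, 1] → best response A (payoff 4)
  P1 vs Z: payoffs [3, 2, 4] → best response C (payoff 4)
  P2 vs A: payoffs [1, 2, 3] → best response Z (payoff 3)
  P2 vs B: payoffs [1, 2, 4] → best response Z (payoff 4)
  P2 vs C: payoffs [1, 1, 3] → best response Z (payoff 3)
Mutual best responses: (C,Z) → Nash equilibria.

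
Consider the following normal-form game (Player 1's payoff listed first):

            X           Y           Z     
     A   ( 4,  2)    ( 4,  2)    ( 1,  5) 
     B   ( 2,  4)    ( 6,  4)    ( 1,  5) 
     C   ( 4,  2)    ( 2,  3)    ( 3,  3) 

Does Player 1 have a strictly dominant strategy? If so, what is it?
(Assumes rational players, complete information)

No strictly dominant strategy exists for Player 1

Work:
A strategy strictly dominates another if it gives a strictly higher payoff against every opponent action. Compare each pair of P1's strategies column-by-column:
  A vs B: [4 vs 2, 4 vs 6, 1 vs 1] → A does not strictly dominate B (column Y: 4 ≤ 6)
  A vs C: [4 vs 4, 4 vs 2, 1 vs 3] → A does not strictly dominate C (column X: 4 ≤ 4)
  B vs A: [2 vs 4, 6 vs 4, 1 vs 1] → B does not strictly dominate A (column X: 2 ≤ 4)
  B vs C: [2 vs 4, 6 vs 2, 1 vs 3] → B does not strictly dominate C (column X: 2 ≤ 4)
  C vs A: [4 vs 4, 2 vs 4, 3 vs 1] → C does not strictly dominate A (column X: 4 ≤ 4)
  C vs B: [4 vs 2, 2 vs 6, 3 vs 1] → C does not strictly dominate B (column Y: 2 ≤ 6)
No single strategy strictly dominates all others → no strictly dominant strategy.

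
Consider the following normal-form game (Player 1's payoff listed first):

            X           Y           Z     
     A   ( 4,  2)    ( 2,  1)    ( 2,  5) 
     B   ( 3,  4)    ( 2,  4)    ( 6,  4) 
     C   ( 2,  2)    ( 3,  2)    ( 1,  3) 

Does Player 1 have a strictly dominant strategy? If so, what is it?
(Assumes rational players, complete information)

No strictly dominant strategy exists for Player 1

Work:
A strategy strictly dominates another if it gives a strictly higher payoff against every opponent action. Compare each pair of P1's strategies column-by-column:
  A vs B: [4 vs 3, 2 vs 2, 2 vs 6] → A does not strictly dominate B (column Y: 2 ≤ 2)
  A vs C: [4 vs 2, 2 vs 3, 2 vs 1] → A does not strictly dominate C (column Y: 2 ≤ 3)
  B vs A: [3 vs 4, 2 vs 2, 6 vs 2] → B does not strictly dominate A (column X: 3 ≤ 4)
  B vs C: [3 vs 2, 2 vs 3, 6 vs 1] → B does not strictly dominate C (column Y: 2 ≤ 3)
  C vs A: [2 vs 4, 3 vs 2, 1 vs 2] → C does not strictly dominate A (column X: 2 ≤ 4)
  C vs B: [2 vs 3, 3 vs 2, 1 vs 6] → C does not strictly dominate B (column X: 2 ≤ 3)
No single strategy strictly dominates all others → no strictly dominant strategy.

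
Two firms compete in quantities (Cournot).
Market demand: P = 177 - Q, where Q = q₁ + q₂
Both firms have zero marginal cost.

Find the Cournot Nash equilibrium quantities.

q₁* = q₂* = 59.0; P* = 59.0

Work:
Profit: π_i = P·q_i = (a - q_i - q_j)·q_i
FOC: ∂π_i/∂q_i = a - 2q_i - q_j = 0
Reaction function: q_i = (177 - q_j)/2
Symmetry: q* = 177/3 = 59.0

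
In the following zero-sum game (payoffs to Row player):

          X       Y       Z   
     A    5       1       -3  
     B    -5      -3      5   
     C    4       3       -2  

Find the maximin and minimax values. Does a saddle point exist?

Maximin = -2, Minimax = 3, Saddle: False

Work:
Row minimums: [-3, -5, -2] → maximin = -2
Column maximums: [5, 3, 5] → minimax = 3
No saddle point (maximin ≠ minimax). Mixed strategy needed.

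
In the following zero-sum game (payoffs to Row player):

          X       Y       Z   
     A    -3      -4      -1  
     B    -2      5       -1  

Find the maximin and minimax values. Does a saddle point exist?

Maximin = -2, Minimax = -2, Saddle: True

Work:
Row minimums: [-4, -2] → maximin = -2
Column maximums: [-2, 5, -1] → minimax = -2
Saddle point exists! Game value = -2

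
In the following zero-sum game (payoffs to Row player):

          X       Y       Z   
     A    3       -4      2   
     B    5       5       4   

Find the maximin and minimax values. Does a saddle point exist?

Maximin = 4, Minimax = 4, Saddle: True

Work:
Row minimums: [-4, 4] → maximin = 4
Column maximums: [5, 5, 4] → minimax = 4
Saddle point exists! Game value = 4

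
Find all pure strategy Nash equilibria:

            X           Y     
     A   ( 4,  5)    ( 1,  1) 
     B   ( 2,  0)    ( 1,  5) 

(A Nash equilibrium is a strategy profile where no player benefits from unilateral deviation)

Nash equilibrium: (A, X), (B, Y)

Work:
Best responses:
  P1 vs X: payoffs [4, 2] → best response A (payoff 4)
  P1 vs Y: payoffs [1, 1] → best response A/B (payoff 1)
  P2 vs A: payoffs [5, 1] → best response X (payoff 5)
  P2 vs B: payoffs [0, 5] → best response Y (payoff 5)
Mutual best responses: (A,X), (B,Y) → Nash equilibria.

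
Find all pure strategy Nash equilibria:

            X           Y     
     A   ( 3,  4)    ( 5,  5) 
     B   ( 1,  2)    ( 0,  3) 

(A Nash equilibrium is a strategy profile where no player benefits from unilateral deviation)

Nash equilibrium: (A, Y)

Work:
Best responses:
  P1 vs X: payoffs [3, 1] → best response A (payoff 3)
  P1 vs Y: payoffs [5, 0] → best response A (payoff 5)
  P2 vs A: payoffs [4, 5] → best response Y (payoff 5)
  P2 vs B: payoffs [2, 3] → best response Y (payoff 3)
Mutual best responses: (A,Y) → Nash equilibria.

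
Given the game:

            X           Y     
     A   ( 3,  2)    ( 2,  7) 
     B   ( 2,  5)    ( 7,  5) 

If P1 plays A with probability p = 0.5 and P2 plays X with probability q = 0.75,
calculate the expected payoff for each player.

E[P1] = 3.0, E[P2] = 4.125

Work:
E[P1] = p·q·π₁(A,X) + p·(1-q)·π₁(A,Y) + (1-p)·q·π₁(B,X) + (1-p)·(1-q)·π₁(B,Y)
= 0.5·0.75·3 + 0.5·0.25·2 + 0.5·0.75·2 + 0.5·0.25·7
= 3.0

E[P2] = 4.125 (similar calculation)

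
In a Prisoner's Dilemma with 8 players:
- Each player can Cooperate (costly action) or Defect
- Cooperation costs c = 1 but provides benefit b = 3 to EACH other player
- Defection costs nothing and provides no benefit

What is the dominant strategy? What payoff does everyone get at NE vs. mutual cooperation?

Dominant: Defect; NE payoff = 0; Coop payoff = 20

Work:
Defect dominates (saves cost c = 1, benefit to others is external)
NE: All defect → everyone gets 0
If all cooperate: each receives (7)×3 - 1 = 20
Social dilemma: 20 > 0 but NE gives 0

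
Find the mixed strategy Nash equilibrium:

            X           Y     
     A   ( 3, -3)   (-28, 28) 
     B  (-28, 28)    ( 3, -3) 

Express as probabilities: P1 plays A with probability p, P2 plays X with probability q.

p = 0.5, q = 0.5

Work:
Find probabilities that make opponent indifferent:
P2 chooses q to make P1 indifferent between A and B
P1 chooses p to make P2 indifferent between X and Y
Mixed NE: P1 plays (A: 0.5, B: 0.5), P2 plays (X: 0.5, Y: 0.5)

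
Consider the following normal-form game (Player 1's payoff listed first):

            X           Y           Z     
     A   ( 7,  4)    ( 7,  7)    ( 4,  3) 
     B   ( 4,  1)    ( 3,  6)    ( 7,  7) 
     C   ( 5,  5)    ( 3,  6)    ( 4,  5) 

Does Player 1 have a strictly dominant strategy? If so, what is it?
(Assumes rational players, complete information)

No strictly dominant strategy exists for Player 1

Work:
A strategy strictly dominates another if it gives a strictly higher payoff against every opponent action. Compare each pair of P1's strategies column-by-column:
  A vs B: [7 vs 4, 7 vs 3, 4 vs 7] → A does not strictly dominate B (column Z: 4 ≤ 7)
  A vs C: [7 vs 5, 7 vs 3, 4 vs 4] → A does not strictly dominate C (column Z: 4 ≤ 4)
  B vs A: [4 vs 7, 3 vs 7, 7 vs 4] → B does not strictly dominate A (column X: 4 ≤ 7)
  B vs C: [4 vs 5, 3 vs 3, 7 vs 4] → B does not strictly dominate C (column X: 4 ≤ 5)
  C vs A: [5 vs 7, 3 vs 7, 4 vs 4] → C does not strictly dominate A (column X: 5 ≤ 7)
  C vs B: [5 vs 4, 3 vs 3, 4 vs 7] → C does not strictly dominate B (column Y: 3 ≤ 3)
No single strategy strictly dominates all others → no strictly dominant strategy.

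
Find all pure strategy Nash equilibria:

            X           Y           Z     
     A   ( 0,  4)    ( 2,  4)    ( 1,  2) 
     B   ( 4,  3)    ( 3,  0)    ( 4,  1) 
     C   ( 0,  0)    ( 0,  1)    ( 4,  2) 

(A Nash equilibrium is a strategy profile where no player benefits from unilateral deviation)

Nash equilibrium: (B, X), (C, Z)

Work:
Best responses:
  P1 vs X: payoffs [0, 4, 0] → best response B (payoff 4)
  P1 vs Y: payoffs [2, 3, 0] → best response B (payoff 3)
  P1 vs Z: payoffs [1, 4, 4] → best response B/C (payoff 4)
  P2 vs A: payoffs [4, 4, 2] → best response X/Y (payoff 4)
  P2 vs B: payoffs [3, 0, 1] → best response X (payoff 3)
  P2 vs C: payoffs [0, 1, 2] → best response Z (payoff 2)
Mutual best responses: (B,X), (C,Z) → Nash equilibria.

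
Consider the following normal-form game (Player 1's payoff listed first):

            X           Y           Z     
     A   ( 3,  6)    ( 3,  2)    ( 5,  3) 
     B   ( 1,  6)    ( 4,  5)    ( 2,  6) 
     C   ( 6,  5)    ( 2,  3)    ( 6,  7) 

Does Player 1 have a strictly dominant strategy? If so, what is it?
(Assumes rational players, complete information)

No strictly dominant strategy exists for Player 1

Work:
A strategy strictly dominates another if it gives a strictly higher payoff against every opponent action. Compare each pair of P1's strategies column-by-column:
  A vs B: [3 vs 1, 3 vs 4, 5 vs 2] → A does not strictly dominate B (column Y: 3 ≤ 4)
  A vs C: [3 vs 6, 3 vs 2, 5 vs 6] → A does not strictly dominate C (column X: 3 ≤ 6)
  B vs A: [1 vs 3, 4 vs 3, 2 vs 5] → B does not strictly dominate A (column X: 1 ≤ 3)
  B vs C: [1 vs 6, 4 vs 2, 2 vs 6] → B does not strictly dominate C (column X: 1 ≤ 6)
  C vs A: [6 vs 3, 2 vs 3, 6 vs 5] → C does not strictly dominate A (column Y: 2 ≤ 3)
  C vs B: [6 vs 1, 2 vs 4, 6 vs 2] → C does not strictly dominate B (column Y: 2 ≤ 4)
No single strategy strictly dominates all others → no strictly dominant strategy.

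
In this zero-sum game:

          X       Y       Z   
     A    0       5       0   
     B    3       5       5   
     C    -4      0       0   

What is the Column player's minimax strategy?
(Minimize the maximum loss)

Column should play X, value = 3

Work:
Column player minimizes Row's maximum payoff:
Column X: max payoff to Row = 3
Column Y: max payoff to Row = 5
Column Z: max payoff to Row = 5
Minimum is 3, achieved by column X.
Minimax strategy: X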